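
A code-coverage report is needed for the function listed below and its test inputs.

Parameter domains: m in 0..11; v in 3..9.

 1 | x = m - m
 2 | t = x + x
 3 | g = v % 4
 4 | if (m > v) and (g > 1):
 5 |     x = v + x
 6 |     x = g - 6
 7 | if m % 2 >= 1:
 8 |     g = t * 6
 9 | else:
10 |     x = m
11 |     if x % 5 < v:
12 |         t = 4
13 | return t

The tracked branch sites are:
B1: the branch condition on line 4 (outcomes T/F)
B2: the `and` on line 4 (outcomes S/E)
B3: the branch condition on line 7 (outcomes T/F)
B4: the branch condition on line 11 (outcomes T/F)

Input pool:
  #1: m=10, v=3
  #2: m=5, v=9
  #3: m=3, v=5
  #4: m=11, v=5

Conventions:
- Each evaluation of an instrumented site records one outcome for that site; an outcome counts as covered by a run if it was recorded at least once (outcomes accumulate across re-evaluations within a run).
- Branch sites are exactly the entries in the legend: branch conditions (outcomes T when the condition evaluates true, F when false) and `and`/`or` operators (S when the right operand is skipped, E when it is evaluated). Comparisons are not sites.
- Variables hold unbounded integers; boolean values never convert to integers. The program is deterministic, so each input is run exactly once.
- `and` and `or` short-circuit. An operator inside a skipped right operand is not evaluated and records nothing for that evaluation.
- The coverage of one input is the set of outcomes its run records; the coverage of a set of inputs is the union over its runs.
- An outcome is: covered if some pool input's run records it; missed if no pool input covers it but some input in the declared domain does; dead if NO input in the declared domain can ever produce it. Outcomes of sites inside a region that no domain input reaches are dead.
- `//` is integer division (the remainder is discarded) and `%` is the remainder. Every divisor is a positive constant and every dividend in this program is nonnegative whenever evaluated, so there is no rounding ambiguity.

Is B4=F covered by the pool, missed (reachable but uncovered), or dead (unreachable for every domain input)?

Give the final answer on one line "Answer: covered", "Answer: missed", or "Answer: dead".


no pool input records B4=F
but domain input (m=4, v=3) does record it -> reachable, so missed
Answer: missed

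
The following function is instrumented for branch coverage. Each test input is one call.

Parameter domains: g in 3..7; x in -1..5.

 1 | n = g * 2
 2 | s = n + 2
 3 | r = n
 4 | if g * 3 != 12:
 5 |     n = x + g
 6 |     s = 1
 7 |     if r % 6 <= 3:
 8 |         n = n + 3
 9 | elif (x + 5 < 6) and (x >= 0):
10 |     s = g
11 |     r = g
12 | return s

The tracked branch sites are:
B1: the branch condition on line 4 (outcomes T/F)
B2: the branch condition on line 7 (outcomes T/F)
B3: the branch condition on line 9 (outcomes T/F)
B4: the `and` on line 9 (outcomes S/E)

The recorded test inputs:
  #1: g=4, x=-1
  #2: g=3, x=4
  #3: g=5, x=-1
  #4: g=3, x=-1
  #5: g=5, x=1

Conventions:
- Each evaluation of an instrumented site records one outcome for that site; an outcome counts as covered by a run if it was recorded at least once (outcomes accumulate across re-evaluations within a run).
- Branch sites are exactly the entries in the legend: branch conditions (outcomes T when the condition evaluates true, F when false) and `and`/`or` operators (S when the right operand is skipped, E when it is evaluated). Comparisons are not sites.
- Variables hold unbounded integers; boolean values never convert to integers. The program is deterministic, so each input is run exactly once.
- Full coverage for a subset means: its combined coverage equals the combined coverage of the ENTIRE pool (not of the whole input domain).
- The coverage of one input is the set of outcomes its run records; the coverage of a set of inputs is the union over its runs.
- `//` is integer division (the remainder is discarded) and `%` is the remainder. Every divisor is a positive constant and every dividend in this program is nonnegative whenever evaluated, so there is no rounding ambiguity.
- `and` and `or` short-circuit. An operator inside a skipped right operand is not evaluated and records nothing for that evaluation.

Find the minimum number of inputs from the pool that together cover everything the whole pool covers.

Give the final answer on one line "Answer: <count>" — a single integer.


test 1 (g=4, x=-1) fires B1->F, B4->E, B3->F; hits B1=F, B3=F, B4=E
test 2 (g=3, x=4) fires B1->T, B2->T; hits B1=T, B2=T
test 3 (g=5, x=-1) fires B1->T, B2->F; hits B1=T, B2=F
test 4 (g=3, x=-1) fires B1->T, B2->T; hits B1=T, B2=T
test 5 (g=5, x=1) fires B1->T, B2->F; hits B1=T, B2=F
together the pool reaches 6 outcomes: B1=T, B1=F, B2=T, B2=F, B3=F, B4=E
no size-1 subset reaches all 6 outcomes (best union: 3/6)
no size-2 subset reaches all 6 outcomes (best union: 5/6)
the canonical winner is {1, 2, 3}: size 3, full 6-outcome coverage, earliest index list among size-3 covers
Answer: 3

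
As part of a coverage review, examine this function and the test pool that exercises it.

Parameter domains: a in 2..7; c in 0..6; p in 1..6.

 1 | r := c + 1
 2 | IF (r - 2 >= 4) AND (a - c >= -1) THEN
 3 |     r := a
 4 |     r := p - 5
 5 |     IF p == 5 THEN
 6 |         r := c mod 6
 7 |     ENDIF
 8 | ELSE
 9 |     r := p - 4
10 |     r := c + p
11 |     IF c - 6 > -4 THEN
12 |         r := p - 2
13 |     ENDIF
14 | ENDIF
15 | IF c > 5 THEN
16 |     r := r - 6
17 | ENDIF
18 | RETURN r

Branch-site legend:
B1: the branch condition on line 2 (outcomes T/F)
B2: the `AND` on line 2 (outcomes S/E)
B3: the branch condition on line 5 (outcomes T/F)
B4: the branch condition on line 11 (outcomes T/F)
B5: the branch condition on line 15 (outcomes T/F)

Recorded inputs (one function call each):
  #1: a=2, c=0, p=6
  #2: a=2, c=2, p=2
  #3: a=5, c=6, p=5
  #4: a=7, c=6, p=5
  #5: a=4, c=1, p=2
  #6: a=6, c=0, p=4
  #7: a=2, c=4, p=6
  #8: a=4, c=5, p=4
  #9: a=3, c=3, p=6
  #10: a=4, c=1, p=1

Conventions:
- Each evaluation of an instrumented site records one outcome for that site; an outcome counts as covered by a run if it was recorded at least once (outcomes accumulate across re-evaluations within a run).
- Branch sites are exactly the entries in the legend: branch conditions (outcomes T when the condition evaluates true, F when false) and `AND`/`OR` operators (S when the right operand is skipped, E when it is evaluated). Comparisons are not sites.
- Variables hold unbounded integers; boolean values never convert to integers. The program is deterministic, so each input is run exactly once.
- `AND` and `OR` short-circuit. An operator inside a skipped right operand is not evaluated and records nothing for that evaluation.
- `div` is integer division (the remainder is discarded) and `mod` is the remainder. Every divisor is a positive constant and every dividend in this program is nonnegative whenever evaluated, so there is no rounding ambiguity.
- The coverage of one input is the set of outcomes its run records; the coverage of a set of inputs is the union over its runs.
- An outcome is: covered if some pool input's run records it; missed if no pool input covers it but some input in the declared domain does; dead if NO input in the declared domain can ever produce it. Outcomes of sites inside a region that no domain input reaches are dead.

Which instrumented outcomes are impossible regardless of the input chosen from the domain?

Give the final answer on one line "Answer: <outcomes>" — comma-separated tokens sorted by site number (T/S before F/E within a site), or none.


checking every outcome against all 252 domain inputs:
  reachable outcomes have witnesses, e.g. B1=T (e.g. a=4, c=5, p=1), B1=F (e.g. a=2, c=0, p=1), B2=S (e.g. a=2, c=0, p=1), B2=E (e.g. a=2, c=5, p=1)
Answer: none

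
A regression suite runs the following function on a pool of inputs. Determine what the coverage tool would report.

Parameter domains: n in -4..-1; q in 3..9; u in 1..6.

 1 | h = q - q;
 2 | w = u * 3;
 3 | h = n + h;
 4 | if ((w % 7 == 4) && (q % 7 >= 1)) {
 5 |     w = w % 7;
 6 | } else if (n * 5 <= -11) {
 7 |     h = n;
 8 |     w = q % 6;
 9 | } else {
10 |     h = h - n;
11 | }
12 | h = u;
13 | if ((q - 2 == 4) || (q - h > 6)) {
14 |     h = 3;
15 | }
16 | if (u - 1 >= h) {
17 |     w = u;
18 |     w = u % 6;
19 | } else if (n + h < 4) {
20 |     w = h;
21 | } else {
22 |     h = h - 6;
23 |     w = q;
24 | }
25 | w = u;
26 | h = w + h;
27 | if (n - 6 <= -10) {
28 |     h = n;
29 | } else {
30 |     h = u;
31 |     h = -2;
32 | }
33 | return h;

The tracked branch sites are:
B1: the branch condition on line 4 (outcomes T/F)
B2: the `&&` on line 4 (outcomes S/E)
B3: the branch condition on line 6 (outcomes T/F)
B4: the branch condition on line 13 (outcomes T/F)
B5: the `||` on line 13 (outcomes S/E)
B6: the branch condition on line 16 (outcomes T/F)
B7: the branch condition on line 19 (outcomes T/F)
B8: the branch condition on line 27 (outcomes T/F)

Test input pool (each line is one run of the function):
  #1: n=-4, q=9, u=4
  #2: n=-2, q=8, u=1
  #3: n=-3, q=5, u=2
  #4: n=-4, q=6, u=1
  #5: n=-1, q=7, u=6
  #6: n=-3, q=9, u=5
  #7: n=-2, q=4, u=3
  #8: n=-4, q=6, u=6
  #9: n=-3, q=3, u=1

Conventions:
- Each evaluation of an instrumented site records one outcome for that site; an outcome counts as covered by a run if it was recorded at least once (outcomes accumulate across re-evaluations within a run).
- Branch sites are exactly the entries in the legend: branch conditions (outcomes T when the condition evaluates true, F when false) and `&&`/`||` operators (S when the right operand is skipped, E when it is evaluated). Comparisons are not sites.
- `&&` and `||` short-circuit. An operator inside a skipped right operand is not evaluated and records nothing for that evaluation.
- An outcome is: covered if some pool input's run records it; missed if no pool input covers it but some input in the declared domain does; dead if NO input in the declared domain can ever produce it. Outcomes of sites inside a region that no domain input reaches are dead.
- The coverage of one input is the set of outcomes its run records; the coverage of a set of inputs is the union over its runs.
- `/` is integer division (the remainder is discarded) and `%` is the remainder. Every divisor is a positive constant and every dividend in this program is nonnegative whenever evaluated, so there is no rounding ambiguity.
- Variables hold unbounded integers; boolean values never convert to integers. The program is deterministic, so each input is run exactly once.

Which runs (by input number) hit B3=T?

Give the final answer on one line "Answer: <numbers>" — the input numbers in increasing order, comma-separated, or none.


input #1 (n=-4, q=9, u=4): produces B3=T
input #2 (n=-2, q=8, u=1): does not produce B3=T
input #3 (n=-3, q=5, u=2): produces B3=T
input #4 (n=-4, q=6, u=1): produces B3=T
input #5 (n=-1, q=7, u=6): does not produce B3=T
input #6 (n=-3, q=9, u=5): produces B3=T
input #7 (n=-2, q=4, u=3): does not produce B3=T
input #8 (n=-4, q=6, u=6): does not produce B3=T
input #9 (n=-3, q=3, u=1): produces B3=T
Answer: 1, 3, 4, 6, 9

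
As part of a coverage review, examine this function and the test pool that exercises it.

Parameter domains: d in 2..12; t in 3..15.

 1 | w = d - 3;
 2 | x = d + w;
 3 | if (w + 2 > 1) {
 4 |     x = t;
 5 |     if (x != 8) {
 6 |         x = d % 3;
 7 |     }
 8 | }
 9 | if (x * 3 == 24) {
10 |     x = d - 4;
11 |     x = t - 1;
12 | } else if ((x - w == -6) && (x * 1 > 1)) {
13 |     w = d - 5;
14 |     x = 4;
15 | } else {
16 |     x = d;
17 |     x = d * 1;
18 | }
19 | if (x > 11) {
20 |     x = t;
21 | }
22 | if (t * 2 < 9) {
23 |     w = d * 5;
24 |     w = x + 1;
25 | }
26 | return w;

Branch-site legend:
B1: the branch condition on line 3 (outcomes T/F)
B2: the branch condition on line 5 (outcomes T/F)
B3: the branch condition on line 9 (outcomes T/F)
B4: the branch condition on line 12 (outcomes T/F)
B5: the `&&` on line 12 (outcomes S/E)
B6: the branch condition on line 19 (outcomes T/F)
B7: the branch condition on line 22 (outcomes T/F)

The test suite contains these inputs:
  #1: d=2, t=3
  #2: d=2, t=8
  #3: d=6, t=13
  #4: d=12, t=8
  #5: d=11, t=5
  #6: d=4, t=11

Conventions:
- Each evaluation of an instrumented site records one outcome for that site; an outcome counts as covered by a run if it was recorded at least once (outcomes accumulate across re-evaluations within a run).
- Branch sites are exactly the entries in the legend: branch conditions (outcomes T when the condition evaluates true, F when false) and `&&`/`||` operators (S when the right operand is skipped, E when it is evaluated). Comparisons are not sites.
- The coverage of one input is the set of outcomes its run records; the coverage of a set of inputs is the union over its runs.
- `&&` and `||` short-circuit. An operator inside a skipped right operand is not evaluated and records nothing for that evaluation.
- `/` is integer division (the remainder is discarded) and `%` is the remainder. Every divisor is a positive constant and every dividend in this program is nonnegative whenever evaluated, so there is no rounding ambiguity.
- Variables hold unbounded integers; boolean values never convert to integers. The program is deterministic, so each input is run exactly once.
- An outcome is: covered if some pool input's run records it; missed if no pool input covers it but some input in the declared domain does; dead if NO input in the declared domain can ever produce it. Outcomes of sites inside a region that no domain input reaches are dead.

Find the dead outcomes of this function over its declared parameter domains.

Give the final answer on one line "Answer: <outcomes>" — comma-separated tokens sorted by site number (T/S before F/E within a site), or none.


sweeping the full domain (143 inputs) for each outcome:
  reachable outcomes have witnesses, e.g. B1=T (e.g. d=3, t=3), B1=F (e.g. d=2, t=3), B2=T (e.g. d=3, t=3), B2=F (e.g. d=3, t=8)
Answer: none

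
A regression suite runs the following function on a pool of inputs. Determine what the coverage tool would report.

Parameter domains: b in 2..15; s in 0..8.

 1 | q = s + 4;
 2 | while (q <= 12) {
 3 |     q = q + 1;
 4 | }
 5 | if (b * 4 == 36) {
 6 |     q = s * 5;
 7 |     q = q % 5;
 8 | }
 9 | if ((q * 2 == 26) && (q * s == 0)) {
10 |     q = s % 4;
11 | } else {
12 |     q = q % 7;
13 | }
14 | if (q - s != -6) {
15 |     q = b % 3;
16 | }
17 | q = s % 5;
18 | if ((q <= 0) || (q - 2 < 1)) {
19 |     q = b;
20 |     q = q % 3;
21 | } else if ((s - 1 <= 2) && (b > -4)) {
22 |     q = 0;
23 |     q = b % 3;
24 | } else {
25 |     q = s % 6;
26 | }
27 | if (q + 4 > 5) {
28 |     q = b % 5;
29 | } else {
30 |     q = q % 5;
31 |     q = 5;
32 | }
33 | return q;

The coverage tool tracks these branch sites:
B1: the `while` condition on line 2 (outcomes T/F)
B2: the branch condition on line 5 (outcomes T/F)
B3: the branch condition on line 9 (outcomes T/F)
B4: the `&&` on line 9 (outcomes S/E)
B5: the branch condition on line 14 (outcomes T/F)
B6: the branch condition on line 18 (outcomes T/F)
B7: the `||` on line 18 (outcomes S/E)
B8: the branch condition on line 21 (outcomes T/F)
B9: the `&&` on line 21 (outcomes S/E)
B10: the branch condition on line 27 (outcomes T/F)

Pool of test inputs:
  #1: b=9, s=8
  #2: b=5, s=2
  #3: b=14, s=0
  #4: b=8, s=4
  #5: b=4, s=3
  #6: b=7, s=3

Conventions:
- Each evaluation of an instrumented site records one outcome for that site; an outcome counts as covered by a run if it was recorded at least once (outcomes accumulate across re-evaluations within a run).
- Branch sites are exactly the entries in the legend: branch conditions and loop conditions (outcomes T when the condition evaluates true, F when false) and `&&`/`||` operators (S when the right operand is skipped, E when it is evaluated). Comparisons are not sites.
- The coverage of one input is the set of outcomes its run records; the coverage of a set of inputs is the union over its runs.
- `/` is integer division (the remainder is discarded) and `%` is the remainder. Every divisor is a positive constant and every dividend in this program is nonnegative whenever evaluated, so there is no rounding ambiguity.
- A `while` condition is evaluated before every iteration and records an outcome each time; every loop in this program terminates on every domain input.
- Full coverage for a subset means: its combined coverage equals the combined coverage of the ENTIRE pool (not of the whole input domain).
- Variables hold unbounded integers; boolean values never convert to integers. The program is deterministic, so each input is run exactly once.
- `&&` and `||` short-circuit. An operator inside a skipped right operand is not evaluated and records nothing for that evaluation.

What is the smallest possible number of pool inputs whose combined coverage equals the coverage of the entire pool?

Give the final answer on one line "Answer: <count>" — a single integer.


input #1 (b=9, s=8): covers B1=T, B1=F, B2=T, B3=F, B4=S, B5=T, B6=F, B7=E, B8=F, B9=S, B10=T
input #2 (b=5, s=2): covers B1=T, B1=F, B2=F, B3=F, B4=E, B5=T, B6=T, B7=E, B10=T
input #3 (b=14, s=0): covers B1=T, B1=F, B2=F, B3=T, B4=E, B5=T, B6=T, B7=S, B10=T
input #4 (b=8, s=4): covers B1=T, B1=F, B2=F, B3=F, B4=E, B5=T, B6=F, B7=E, B8=F, B9=S, B10=T
input #5 (b=4, s=3): covers B1=T, B1=F, B2=F, B3=F, B4=E, B5=T, B6=F, B7=E, B8=T, B9=E, B10=F
input #6 (b=7, s=3): covers B1=T, B1=F, B2=F, B3=F, B4=E, B5=T, B6=F, B7=E, B8=T, B9=E, B10=F
pool-wide coverage (19 outcomes): B1=T, B1=F, B2=T, B2=F, B3=T, B3=F, B4=S, B4=E, B5=T, B6=T, B6=F, B7=S, B7=E, B8=T, B8=F, B9=S, B9=E, B10=T, B10=F
no size-1 subset reaches all 19 outcomes (best union: 11/19)
no size-2 subset reaches all 19 outcomes (best union: 16/19)
size 3: inputs {1, 3, 5} cover all 19 outcomes, and no lexicographically smaller subset of this size does
Answer: 3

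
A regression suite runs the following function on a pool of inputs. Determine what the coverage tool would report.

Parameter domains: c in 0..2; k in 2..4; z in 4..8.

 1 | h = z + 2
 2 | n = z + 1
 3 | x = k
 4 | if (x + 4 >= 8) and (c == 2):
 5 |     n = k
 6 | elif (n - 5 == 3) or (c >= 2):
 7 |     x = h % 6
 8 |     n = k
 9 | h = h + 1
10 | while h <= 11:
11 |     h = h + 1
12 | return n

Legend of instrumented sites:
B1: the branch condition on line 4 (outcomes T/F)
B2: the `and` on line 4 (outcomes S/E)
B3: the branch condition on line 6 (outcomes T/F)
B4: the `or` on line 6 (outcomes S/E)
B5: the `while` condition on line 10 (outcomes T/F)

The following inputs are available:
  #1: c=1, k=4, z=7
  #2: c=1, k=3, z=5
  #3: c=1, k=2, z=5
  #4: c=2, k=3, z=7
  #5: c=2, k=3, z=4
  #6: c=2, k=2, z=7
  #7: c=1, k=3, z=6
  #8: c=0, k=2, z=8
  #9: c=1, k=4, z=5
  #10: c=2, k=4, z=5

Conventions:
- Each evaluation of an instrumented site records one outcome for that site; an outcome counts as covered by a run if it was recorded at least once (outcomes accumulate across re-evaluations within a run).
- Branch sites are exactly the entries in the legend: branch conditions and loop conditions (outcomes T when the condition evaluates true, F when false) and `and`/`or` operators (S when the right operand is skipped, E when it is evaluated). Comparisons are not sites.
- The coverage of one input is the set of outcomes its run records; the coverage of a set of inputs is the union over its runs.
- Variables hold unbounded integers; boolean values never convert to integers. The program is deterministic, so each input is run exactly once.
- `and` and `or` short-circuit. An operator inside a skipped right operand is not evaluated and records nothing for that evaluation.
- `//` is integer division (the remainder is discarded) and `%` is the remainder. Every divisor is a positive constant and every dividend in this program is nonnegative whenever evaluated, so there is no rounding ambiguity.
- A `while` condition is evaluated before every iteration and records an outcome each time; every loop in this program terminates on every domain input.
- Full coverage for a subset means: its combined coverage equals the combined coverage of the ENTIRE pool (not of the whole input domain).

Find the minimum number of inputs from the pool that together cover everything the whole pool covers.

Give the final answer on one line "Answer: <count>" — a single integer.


test 1 (c=1, k=4, z=7) fires B2->E, B1->F, B4->S, B3->T, B5->T, B5->T, B5->F; hits B1=F, B2=E, B3=T, B4=S, B5=T, B5=F
test 2 (c=1, k=3, z=5) fires B2->S, B1->F, B4->E, B3->F, B5->T, B5->T, B5->T, B5->T, B5->F; hits B1=F, B2=S, B3=F, B4=E, B5=T, B5=F
test 3 (c=1, k=2, z=5) fires B2->S, B1->F, B4->E, B3->F, B5->T, B5->T, B5->T, B5->T, B5->F; hits B1=F, B2=S, B3=F, B4=E, B5=T, B5=F
test 4 (c=2, k=3, z=7) fires B2->S, B1->F, B4->S, B3->T, B5->T, B5->T, B5->F; hits B1=F, B2=S, B3=T, B4=S, B5=T, B5=F
test 5 (c=2, k=3, z=4) fires B2->S, B1->F, B4->E, B3->T, B5->T, B5->T, B5->T, B5->T, B5->T, B5->F; hits B1=F, B2=S, B3=T, B4=E, B5=T, B5=F
test 6 (c=2, k=2, z=7) fires B2->S, B1->F, B4->S, B3->T, B5->T, B5->T, B5->F; hits B1=F, B2=S, B3=T, B4=S, B5=T, B5=F
test 7 (c=1, k=3, z=6) fires B2->S, B1->F, B4->E, B3->F, B5->T, B5->T, B5->T, B5->F; hits B1=F, B2=S, B3=F, B4=E, B5=T, B5=F
test 8 (c=0, k=2, z=8) fires B2->S, B1->F, B4->E, B3->F, B5->T, B5->F; hits B1=F, B2=S, B3=F, B4=E, B5=T, B5=F
test 9 (c=1, k=4, z=5) fires B2->E, B1->F, B4->E, B3->F, B5->T, B5->T, B5->T, B5->T, B5->F; hits B1=F, B2=E, B3=F, B4=E, B5=T, B5=F
test 10 (c=2, k=4, z=5) fires B2->E, B1->T, B5->T, B5->T, B5->T, B5->T, B5->F; hits B1=T, B2=E, B5=T, B5=F
together the pool reaches 10 outcomes: B1=T, B1=F, B2=S, B2=E, B3=T, B3=F, B4=S, B4=E, B5=T, B5=F
every size-1 subset falls short of the 10 outcomes (best: 6/10)
every size-2 subset falls short of the 10 outcomes (best: 9/10)
size 3: inputs {1, 2, 10} cover all 10 outcomes, and no lexicographically smaller subset of this size does
Answer: 3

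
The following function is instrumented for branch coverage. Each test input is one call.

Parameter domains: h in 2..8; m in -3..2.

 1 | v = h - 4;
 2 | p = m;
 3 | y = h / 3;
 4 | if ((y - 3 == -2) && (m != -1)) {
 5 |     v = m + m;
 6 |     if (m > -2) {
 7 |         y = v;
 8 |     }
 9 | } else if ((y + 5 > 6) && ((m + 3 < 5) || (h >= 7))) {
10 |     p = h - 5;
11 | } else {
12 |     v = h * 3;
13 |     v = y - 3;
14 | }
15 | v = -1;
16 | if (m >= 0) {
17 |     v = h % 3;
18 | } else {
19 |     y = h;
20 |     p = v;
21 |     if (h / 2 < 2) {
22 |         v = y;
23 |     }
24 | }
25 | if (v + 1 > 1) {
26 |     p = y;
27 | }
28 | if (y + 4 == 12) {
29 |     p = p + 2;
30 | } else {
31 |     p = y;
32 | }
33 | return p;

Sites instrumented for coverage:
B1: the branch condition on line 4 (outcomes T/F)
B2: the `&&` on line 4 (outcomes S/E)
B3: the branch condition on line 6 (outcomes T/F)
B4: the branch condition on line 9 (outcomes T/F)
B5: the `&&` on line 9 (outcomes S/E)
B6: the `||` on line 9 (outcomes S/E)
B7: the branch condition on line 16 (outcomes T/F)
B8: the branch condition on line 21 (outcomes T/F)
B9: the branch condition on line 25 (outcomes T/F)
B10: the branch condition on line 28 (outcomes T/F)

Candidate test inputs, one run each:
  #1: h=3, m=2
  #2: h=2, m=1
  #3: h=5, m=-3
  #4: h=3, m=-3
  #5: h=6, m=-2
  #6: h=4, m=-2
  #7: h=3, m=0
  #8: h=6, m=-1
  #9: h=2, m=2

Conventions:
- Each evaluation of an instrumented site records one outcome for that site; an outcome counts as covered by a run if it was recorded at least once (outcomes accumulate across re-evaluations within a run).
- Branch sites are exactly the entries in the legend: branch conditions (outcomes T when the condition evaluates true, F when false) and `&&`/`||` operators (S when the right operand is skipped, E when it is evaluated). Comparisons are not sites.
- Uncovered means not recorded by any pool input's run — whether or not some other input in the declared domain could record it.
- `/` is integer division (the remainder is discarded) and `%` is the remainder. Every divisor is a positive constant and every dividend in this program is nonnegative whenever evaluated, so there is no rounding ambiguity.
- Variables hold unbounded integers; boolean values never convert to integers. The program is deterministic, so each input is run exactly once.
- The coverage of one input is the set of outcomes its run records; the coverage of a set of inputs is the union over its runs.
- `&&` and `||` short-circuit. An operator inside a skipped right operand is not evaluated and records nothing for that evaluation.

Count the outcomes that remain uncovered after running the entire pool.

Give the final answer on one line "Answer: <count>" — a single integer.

input #1, h=3, m=2: events B2->E, B1->T, B3->T, B7->T, B9->F, B10->F; outcomes B1=T, B2=E, B3=T, B7=T, B9=F, B10=F
input #2, h=2, m=1: events B2->S, B1->F, B5->S, B4->F, B7->T, B9->T, B10->F; outcomes B1=F, B2=S, B4=F, B5=S, B7=T, B9=T, B10=F
input #3, h=5, m=-3: events B2->E, B1->T, B3->F, B7->F, B8->F, B9->F, B10->F; outcomes B1=T, B2=E, B3=F, B7=F, B8=F, B9=F, B10=F
input #4, h=3, m=-3: events B2->E, B1->T, B3->F, B7->F, B8->T, B9->T, B10->F; outcomes B1=T, B2=E, B3=F, B7=F, B8=T, B9=T, B10=F
input #5, h=6, m=-2: events B2->S, B1->F, B5->E, B6->S, B4->T, B7->F, B8->F, B9->F, B10->F; outcomes B1=F, B2=S, B4=T, B5=E, B6=S, B7=F, B8=F, B9=F, B10=F
input #6, h=4, m=-2: events B2->E, B1->T, B3->F, B7->F, B8->F, B9->F, B10->F; outcomes B1=T, B2=E, B3=F, B7=F, B8=F, B9=F, B10=F
input #7, h=3, m=0: events B2->E, B1->T, B3->T, B7->T, B9->F, B10->F; outcomes B1=T, B2=E, B3=T, B7=T, B9=F, B10=F
input #8, h=6, m=-1: events B2->S, B1->F, B5->E, B6->S, B4->T, B7->F, B8->F, B9->F, B10->F; outcomes B1=F, B2=S, B4=T, B5=E, B6=S, B7=F, B8=F, B9=F, B10=F
input #9, h=2, m=2: events B2->S, B1->F, B5->S, B4->F, B7->T, B9->T, B10->F; outcomes B1=F, B2=S, B4=F, B5=S, B7=T, B9=T, B10=F
union over the pool: B1=T, B1=F, B2=S, B2=E, B3=T, B3=F, B4=T, B4=F, B5=S, B5=E, B6=S, B7=T, B7=F, B8=T, B8=F, B9=T, B9=F, B10=F
uncovered (2 of 20): B6=E, B10=T

Answer: 2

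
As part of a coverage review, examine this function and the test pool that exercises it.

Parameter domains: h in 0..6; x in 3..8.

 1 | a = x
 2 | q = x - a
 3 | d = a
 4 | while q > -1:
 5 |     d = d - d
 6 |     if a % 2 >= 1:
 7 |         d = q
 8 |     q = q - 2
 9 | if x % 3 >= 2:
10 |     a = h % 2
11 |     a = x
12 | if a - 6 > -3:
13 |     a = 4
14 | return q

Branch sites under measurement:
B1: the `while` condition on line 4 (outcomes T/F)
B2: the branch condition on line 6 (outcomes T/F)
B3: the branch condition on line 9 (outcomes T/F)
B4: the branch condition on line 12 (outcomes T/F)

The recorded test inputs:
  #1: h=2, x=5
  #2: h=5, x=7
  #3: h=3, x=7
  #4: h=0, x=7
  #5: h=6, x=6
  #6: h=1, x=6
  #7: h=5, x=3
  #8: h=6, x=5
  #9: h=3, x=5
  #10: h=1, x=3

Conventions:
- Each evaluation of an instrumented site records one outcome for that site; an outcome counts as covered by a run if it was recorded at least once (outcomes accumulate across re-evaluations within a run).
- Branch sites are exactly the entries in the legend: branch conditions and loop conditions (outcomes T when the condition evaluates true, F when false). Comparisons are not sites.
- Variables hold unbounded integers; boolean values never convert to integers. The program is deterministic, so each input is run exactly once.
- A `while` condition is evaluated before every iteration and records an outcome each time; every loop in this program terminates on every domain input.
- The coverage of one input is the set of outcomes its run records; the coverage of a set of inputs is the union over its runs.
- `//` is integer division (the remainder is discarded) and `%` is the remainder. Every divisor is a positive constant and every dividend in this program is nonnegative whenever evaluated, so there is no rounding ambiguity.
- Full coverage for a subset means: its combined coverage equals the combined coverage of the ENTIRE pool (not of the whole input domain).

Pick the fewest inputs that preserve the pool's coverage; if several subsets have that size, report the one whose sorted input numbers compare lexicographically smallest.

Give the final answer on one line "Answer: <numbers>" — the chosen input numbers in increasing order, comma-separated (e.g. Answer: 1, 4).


input #1 (h=2, x=5): events B1->T, B2->T, B1->F, B3->T, B4->T; covers B1=T, B1=F, B2=T, B3=T, B4=T
input #2 (h=5, x=7): events B1->T, B2->T, B1->F, B3->F, B4->T; covers B1=T, B1=F, B2=T, B3=F, B4=T
input #3 (h=3, x=7): events B1->T, B2->T, B1->F, B3->F, B4->T; covers B1=T, B1=F, B2=T, B3=F, B4=T
input #4 (h=0, x=7): events B1->T, B2->T, B1->F, B3->F, B4->T; covers B1=T, B1=F, B2=T, B3=F, B4=T
input #5 (h=6, x=6): events B1->T, B2->F, B1->F, B3->F, B4->T; covers B1=T, B1=F, B2=F, B3=F, B4=T
input #6 (h=1, x=6): events B1->T, B2->F, B1->F, B3->F, B4->T; covers B1=T, B1=F, B2=F, B3=F, B4=T
input #7 (h=5, x=3): events B1->T, B2->T, B1->F, B3->F, B4->F; covers B1=T, B1=F, B2=T, B3=F, B4=F
input #8 (h=6, x=5): events B1->T, B2->T, B1->F, B3->T, B4->T; covers B1=T, B1=F, B2=T, B3=T, B4=T
input #9 (h=3, x=5): events B1->T, B2->T, B1->F, B3->T, B4->T; covers B1=T, B1=F, B2=T, B3=T, B4=T
input #10 (h=1, x=3): events B1->T, B2->T, B1->F, B3->F, B4->F; covers B1=T, B1=F, B2=T, B3=F, B4=F
the full pool covers 8 outcomes: B1=T, B1=F, B2=T, B2=F, B3=T, B3=F, B4=T, B4=F
size 1 is not enough: best union over all size-1 subsets is 5/8
size 2 is not enough: best union over all size-2 subsets is 7/8
the canonical winner is {1, 5, 7}: size 3, full 8-outcome coverage, earliest index list among size-3 covers
Answer: 1, 5, 7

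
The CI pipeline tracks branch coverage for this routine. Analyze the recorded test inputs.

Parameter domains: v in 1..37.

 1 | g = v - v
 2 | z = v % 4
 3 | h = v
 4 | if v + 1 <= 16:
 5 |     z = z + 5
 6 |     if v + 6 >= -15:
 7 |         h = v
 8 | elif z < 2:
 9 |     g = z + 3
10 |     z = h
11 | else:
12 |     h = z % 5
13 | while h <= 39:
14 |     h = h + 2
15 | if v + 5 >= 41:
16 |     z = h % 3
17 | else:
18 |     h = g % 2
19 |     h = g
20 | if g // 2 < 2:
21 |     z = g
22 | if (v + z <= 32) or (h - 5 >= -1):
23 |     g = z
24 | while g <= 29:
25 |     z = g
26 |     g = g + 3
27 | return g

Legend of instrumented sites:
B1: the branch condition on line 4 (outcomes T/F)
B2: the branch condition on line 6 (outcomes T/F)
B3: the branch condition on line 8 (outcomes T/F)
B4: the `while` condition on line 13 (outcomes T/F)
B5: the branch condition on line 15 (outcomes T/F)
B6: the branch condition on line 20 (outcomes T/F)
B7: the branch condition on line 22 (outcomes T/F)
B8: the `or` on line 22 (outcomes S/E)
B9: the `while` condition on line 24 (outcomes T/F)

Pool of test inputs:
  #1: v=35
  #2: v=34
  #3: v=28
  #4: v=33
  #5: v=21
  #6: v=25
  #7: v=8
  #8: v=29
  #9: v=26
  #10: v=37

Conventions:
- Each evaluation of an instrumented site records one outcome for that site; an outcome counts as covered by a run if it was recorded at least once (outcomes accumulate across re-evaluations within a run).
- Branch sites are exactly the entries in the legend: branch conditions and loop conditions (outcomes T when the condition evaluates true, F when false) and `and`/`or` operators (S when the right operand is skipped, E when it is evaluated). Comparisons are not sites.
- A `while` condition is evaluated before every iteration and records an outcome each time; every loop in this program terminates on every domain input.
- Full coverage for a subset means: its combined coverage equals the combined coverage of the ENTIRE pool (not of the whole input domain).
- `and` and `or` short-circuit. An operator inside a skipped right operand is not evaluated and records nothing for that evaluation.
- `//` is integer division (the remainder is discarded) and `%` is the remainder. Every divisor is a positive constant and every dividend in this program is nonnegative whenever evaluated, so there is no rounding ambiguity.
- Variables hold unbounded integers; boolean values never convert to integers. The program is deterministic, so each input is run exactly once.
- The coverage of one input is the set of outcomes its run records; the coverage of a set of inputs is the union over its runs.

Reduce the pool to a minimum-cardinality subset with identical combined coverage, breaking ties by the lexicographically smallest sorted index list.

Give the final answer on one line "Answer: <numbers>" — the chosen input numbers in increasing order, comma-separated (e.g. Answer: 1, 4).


test 1 (v=35) fires B1->F, B3->F, B4->T, B4->T, B4->T, B4->T, B4->T, B4->T, B4->T, B4->T, B4->T, B4->T, B4->T, B4->T, ...; hits B1=F, B3=F, B4=T, B4=F, B5=F, B6=T, B7=F, B8=E, B9=T, B9=F
test 2 (v=34) fires B1->F, B3->F, B4->T, B4->T, B4->T, B4->T, B4->T, B4->T, B4->T, B4->T, B4->T, B4->T, B4->T, B4->T, ...; hits B1=F, B3=F, B4=T, B4=F, B5=F, B6=T, B7=F, B8=E, B9=T, B9=F
test 3 (v=28) fires B1->F, B3->T, B4->T, B4->T, B4->T, B4->T, B4->T, B4->T, B4->F, B5->F, B6->T, B8->S, B7->T, B9->T, ...; hits B1=F, B3=T, B4=T, B4=F, B5=F, B6=T, B7=T, B8=S, B9=T, B9=F
test 4 (v=33) fires B1->F, B3->T, B4->T, B4->T, B4->T, B4->T, B4->F, B5->F, B6->F, B8->E, B7->T, B9->F; hits B1=F, B3=T, B4=T, B4=F, B5=F, B6=F, B7=T, B8=E, B9=F
test 5 (v=21) fires B1->F, B3->T, B4->T, B4->T, B4->T, B4->T, B4->T, B4->T, B4->T, B4->T, B4->T, B4->T, B4->F, B5->F, ...; hits B1=F, B3=T, B4=T, B4=F, B5=F, B6=F, B7=T, B8=E, B9=T, B9=F
test 6 (v=25) fires B1->F, B3->T, B4->T, B4->T, B4->T, B4->T, B4->T, B4->T, B4->T, B4->T, B4->F, B5->F, B6->F, B8->E, ...; hits B1=F, B3=T, B4=T, B4=F, B5=F, B6=F, B7=T, B8=E, B9=T, B9=F
test 7 (v=8) fires B1->T, B2->T, B4->T, B4->T, B4->T, B4->T, B4->T, B4->T, B4->T, B4->T, B4->T, B4->T, B4->T, B4->T, ...; hits B1=T, B2=T, B4=T, B4=F, B5=F, B6=T, B7=T, B8=S, B9=T, B9=F
test 8 (v=29) fires B1->F, B3->T, B4->T, B4->T, B4->T, B4->T, B4->T, B4->T, B4->F, B5->F, B6->F, B8->E, B7->T, B9->T, ...; hits B1=F, B3=T, B4=T, B4=F, B5=F, B6=F, B7=T, B8=E, B9=T, B9=F
test 9 (v=26) fires B1->F, B3->F, B4->T, B4->T, B4->T, B4->T, B4->T, B4->T, B4->T, B4->T, B4->T, B4->T, B4->T, B4->T, ...; hits B1=F, B3=F, B4=T, B4=F, B5=F, B6=T, B7=T, B8=S, B9=T, B9=F
test 10 (v=37) fires B1->F, B3->T, B4->T, B4->T, B4->F, B5->T, B6->F, B8->E, B7->T, B9->T, B9->T, B9->T, B9->T, B9->T, ...; hits B1=F, B3=T, B4=T, B4=F, B5=T, B6=F, B7=T, B8=E, B9=T, B9=F
pool-wide coverage (17 outcomes): B1=T, B1=F, B2=T, B3=T, B3=F, B4=T, B4=F, B5=T, B5=F, B6=T, B6=F, B7=T, B7=F, B8=S, B8=E, B9=T, B9=F
every size-1 subset falls short of the 17 outcomes (best: 10/17)
every size-2 subset falls short of the 17 outcomes (best: 15/17)
inputs {1, 7, 10} (size 3) cover everything; no size-3 subset with a lexicographically smaller index list covers all 17
Answer: 1, 7, 10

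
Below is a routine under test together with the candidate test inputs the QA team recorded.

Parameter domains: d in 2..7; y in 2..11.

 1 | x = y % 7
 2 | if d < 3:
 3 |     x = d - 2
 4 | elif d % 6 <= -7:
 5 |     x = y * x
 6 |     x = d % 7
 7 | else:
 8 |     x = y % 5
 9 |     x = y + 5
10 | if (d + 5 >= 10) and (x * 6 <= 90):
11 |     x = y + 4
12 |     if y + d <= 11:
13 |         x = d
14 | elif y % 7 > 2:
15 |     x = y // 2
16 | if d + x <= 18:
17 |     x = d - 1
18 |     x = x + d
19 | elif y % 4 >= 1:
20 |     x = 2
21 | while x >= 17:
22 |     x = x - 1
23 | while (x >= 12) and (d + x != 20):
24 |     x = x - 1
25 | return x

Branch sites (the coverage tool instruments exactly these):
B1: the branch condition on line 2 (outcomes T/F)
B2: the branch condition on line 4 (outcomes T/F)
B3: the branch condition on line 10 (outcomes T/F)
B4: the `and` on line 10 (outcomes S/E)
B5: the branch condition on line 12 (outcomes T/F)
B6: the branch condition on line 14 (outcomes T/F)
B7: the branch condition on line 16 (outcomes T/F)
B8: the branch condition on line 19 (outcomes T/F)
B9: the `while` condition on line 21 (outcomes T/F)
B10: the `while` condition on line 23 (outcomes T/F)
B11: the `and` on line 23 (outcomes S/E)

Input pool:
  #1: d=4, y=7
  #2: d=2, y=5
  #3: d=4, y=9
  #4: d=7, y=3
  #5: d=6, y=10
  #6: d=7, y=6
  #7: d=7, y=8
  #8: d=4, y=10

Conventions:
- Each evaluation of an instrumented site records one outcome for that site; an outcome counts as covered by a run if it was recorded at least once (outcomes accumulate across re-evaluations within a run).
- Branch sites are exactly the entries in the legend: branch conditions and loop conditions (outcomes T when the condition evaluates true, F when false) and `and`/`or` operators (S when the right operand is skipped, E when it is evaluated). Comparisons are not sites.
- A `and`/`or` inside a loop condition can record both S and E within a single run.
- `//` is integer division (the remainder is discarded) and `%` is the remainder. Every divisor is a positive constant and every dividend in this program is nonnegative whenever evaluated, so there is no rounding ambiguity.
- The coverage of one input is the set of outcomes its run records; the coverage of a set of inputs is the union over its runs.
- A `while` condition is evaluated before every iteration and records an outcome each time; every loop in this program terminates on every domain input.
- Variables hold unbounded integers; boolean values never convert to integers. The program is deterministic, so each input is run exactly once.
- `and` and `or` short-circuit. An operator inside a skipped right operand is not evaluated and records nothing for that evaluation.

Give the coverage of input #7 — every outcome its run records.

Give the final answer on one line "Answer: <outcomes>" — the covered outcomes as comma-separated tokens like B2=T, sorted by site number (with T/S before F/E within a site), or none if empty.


Tracing the run of input #7 (d=7, y=8):
  B1->F, B2->F, B4->E, B3->T, B5->F, B7->F, B8->F, B9->F, B11->E, B10->T
  B11->S, B10->F
deduplicating events, the covered set is: B1=F, B2=F, B3=T, B4=E, B5=F, B7=F, B8=F, B9=F, B10=T, B10=F, B11=S, B11=E
Answer: B1=F, B2=F, B3=T, B4=E, B5=F, B7=F, B8=F, B9=F, B10=T, B10=F, B11=S, B11=E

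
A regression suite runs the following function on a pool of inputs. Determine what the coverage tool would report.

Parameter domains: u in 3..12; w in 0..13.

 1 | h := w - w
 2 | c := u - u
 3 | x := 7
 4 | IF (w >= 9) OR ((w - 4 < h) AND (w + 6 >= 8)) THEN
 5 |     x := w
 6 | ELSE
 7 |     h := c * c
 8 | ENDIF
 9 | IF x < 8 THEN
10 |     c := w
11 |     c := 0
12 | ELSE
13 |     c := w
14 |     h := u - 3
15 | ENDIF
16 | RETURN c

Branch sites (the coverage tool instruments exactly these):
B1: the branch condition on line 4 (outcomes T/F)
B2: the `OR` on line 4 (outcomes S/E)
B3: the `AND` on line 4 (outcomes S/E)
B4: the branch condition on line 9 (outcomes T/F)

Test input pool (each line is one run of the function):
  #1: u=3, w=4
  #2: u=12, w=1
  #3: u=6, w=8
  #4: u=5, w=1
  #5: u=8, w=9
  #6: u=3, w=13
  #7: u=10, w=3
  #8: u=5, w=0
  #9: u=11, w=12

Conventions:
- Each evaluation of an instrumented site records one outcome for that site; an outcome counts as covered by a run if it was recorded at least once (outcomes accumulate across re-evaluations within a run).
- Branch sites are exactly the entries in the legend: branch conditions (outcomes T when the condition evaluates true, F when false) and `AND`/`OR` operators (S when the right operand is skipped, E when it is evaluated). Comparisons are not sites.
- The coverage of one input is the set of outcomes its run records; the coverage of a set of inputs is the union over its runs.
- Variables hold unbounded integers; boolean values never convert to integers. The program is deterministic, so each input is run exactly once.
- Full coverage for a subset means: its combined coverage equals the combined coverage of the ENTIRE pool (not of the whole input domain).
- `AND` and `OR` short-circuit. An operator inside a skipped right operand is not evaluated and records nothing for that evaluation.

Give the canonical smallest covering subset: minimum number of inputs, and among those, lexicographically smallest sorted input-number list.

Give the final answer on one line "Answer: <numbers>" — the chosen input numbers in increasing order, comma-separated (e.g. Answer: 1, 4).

test 1 (u=3, w=4) fires B2->E, B3->S, B1->F, B4->T; hits B1=F, B2=E, B3=S, B4=T
test 2 (u=12, w=1) fires B2->E, B3->E, B1->F, B4->T; hits B1=F, B2=E, B3=E, B4=T
test 3 (u=6, w=8) fires B2->E, B3->S, B1->F, B4->T; hits B1=F, B2=E, B3=S, B4=T
test 4 (u=5, w=1) fires B2->E, B3->E, B1->F, B4->T; hits B1=F, B2=E, B3=E, B4=T
test 5 (u=8, w=9) fires B2->S, B1->T, B4->F; hits B1=T, B2=S, B4=F
test 6 (u=3, w=13) fires B2->S, B1->T, B4->F; hits B1=T, B2=S, B4=F
test 7 (u=10, w=3) fires B2->E, B3->E, B1->T, B4->T; hits B1=T, B2=E, B3=E, B4=T
test 8 (u=5, w=0) fires B2->E, B3->E, B1->F, B4->T; hits B1=F, B2=E, B3=E, B4=T
test 9 (u=11, w=12) fires B2->S, B1->T, B4->F; hits B1=T, B2=S, B4=F
the full pool covers 8 outcomes: B1=T, B1=F, B2=S, B2=E, B3=S, B3=E, B4=T, B4=F
checked all size-1 subsets: none covers 8 outcomes (max 4/8)
checked all size-2 subsets: none covers 8 outcomes (max 7/8)
size 3: inputs {1, 2, 5} cover all 8 outcomes, and no lexicographically smaller subset of this size does

Answer: 1, 2, 5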